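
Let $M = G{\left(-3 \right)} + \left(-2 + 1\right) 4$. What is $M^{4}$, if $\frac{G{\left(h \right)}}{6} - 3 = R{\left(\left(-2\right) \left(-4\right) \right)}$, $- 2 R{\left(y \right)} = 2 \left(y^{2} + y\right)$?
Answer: $30528476176$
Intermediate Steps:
$R{\left(y \right)} = - y - y^{2}$ ($R{\left(y \right)} = - \frac{2 \left(y^{2} + y\right)}{2} = - \frac{2 \left(y + y^{2}\right)}{2} = - \frac{2 y + 2 y^{2}}{2} = - y - y^{2}$)
$G{\left(h \right)} = -414$ ($G{\left(h \right)} = 18 + 6 \left(- \left(-2\right) \left(-4\right) \left(1 - -8\right)\right) = 18 + 6 \left(\left(-1\right) 8 \left(1 + 8\right)\right) = 18 + 6 \left(\left(-1\right) 8 \cdot 9\right) = 18 + 6 \left(-72\right) = 18 - 432 = -414$)
$M = -418$ ($M = -414 + \left(-2 + 1\right) 4 = -414 - 4 = -418$)
$M^{4} = \left(-418\right)^{4} = 30528476176$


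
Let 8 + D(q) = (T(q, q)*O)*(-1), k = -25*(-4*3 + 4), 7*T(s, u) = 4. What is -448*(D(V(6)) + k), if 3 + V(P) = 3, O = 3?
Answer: -85248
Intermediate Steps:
T(s, u) = 4/7 (T(s, u) = (⅐)*4 = 4/7)
k = 200 (k = -25*(-12 + 4) = -25*(-8) = 200)
V(P) = 0 (V(P) = -3 + 3 = 0)
D(q) = -68/7 (D(q) = -8 + ((4/7)*3)*(-1) = -8 + (12/7)*(-1) = -8 - 12/7 = -68/7)
-448*(D(V(6)) + k) = -448*(-68/7 + 200) = -448*1332/7 = -85248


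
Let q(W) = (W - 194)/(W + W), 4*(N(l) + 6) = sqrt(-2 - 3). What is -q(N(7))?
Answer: -19205/1162 - 388*I*sqrt(5)/581 ≈ -16.528 - 1.4933*I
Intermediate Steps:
N(l) = -6 + I*sqrt(5)/4 (N(l) = -6 + sqrt(-2 - 3)/4 = -6 + sqrt(-5)/4 = -6 + (I*sqrt(5))/4 = -6 + I*sqrt(5)/4)
q(W) = (-194 + W)/(2*W) (q(W) = (-194 + W)/((2*W)) = (-194 + W)*(1/(2*W)) = (-194 + W)/(2*W))
-q(N(7)) = -(-194 + (-6 + I*sqrt(5)/4))/(2*(-6 + I*sqrt(5)/4)) = -(-200 + I*sqrt(5)/4)/(2*(-6 + I*sqrt(5)/4))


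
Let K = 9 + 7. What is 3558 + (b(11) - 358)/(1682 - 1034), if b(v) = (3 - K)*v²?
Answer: 2303653/648 ≈ 3555.0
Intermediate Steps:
K = 16
b(v) = -13*v² (b(v) = (3 - 1*16)*v² = (3 - 16)*v² = -13*v²)
3558 + (b(11) - 358)/(1682 - 1034) = 3558 + (-13*11² - 358)/(1682 - 1034) = 3558 + (-13*121 - 358)/648 = 3558 + (-1573 - 358)*(1/648) = 3558 - 1931*1/648 = 3558 - 1931/648 = 2303653/648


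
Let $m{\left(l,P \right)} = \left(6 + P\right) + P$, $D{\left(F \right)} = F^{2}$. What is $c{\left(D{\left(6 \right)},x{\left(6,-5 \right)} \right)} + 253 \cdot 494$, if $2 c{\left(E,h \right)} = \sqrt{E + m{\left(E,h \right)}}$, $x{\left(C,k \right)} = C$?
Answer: $124982 + \frac{3 \sqrt{6}}{2} \approx 1.2499 \cdot 10^{5}$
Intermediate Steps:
$m{\left(l,P \right)} = 6 + 2 P$
$c{\left(E,h \right)} = \frac{\sqrt{6 + E + 2 h}}{2}$ ($c{\left(E,h \right)} = \frac{\sqrt{E + \left(6 + 2 h\right)}}{2} = \frac{\sqrt{6 + E + 2 h}}{2}$)
$c{\left(D{\left(6 \right)},x{\left(6,-5 \right)} \right)} + 253 \cdot 494 = \frac{\sqrt{6 + 6^{2} + 2 \cdot 6}}{2} + 253 \cdot 494 = \frac{\sqrt{6 + 36 + 12}}{2} + 124982 = \frac{\sqrt{54}}{2} + 124982 = \frac{3 \sqrt{6}}{2} + 124982 = 124982 + \frac{3 \sqrt{6}}{2}$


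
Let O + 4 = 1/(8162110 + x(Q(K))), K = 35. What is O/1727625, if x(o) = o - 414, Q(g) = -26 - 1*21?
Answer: -6529319/2820053770725 ≈ -2.3153e-6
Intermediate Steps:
Q(g) = -47 (Q(g) = -26 - 21 = -47)
x(o) = -414 + o
O = -32646595/8161649 (O = -4 + 1/(8162110 + (-414 - 47)) = -4 + 1/(8162110 - 461) = -4 + 1/8161649 = -32646595/8161649 ≈ -4.0000)
O/1727625 = -32646595/8161649/1727625 = -32646595/8161649*1/1727625 = -6529319/2820053770725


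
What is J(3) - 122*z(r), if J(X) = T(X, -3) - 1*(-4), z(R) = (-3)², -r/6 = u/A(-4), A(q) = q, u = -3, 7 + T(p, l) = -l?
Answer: -1098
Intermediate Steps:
T(p, l) = -7 - l
r = -9/2 (r = -(-18)/(-4) = -(-18)*(-1)/4 = -6*¾ = -9/2 ≈ -4.5000)
z(R) = 9
J(X) = 0 (J(X) = (-7 - 1*(-3)) - 1*(-4) = (-7 + 3) + 4 = -4 + 4 = 0)
J(3) - 122*z(r) = 0 - 122*9 = 0 - 1098 = -1098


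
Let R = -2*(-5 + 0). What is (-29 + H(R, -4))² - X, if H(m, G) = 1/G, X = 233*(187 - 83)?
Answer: -374023/16 ≈ -23376.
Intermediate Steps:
R = 10 (R = -2*(-5) = 10)
X = 24232 (X = 233*104 = 24232)
(-29 + H(R, -4))² - X = (-29 + 1/(-4))² - 1*24232 = (-29 - ¼)² - 24232 = (-117/4)² - 24232 = 13689/16 - 24232 = -374023/16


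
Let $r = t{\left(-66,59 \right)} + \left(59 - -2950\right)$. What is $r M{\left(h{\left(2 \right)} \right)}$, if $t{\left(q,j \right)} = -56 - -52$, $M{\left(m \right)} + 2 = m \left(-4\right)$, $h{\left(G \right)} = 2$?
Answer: $-30050$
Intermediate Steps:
$M{\left(m \right)} = -2 - 4 m$ ($M{\left(m \right)} = -2 + m \left(-4\right) = -2 - 4 m$)
$t{\left(q,j \right)} = -4$ ($t{\left(q,j \right)} = -56 + 52 = -4$)
$r = 3005$ ($r = -4 + \left(59 - -2950\right) = -4 + \left(59 + 2950\right) = -4 + 3009 = 3005$)
$r M{\left(h{\left(2 \right)} \right)} = 3005 \left(-2 - 8\right) = 3005 \left(-10\right) = -30050$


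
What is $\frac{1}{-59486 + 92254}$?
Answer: $\frac{1}{32768} \approx 3.0518 \cdot 10^{-5}$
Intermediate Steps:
$\frac{1}{-59486 + 92254} = \frac{1}{32768}$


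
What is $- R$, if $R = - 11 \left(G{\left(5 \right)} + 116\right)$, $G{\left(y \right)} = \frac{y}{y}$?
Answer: $1287$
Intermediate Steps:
$G{\left(y \right)} = 1$
$R = -1287$ ($R = - 11 \left(1 + 116\right) = \left(-11\right) 117 = -1287$)
$- R = \left(-1\right) \left(-1287\right) = 1287$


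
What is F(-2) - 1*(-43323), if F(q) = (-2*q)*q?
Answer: 43315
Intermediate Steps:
F(q) = -2*q²
F(-2) - 1*(-43323) = -2*(-2)² - 1*(-43323) = -2*4 + 43323 = -8 + 43323 = 43315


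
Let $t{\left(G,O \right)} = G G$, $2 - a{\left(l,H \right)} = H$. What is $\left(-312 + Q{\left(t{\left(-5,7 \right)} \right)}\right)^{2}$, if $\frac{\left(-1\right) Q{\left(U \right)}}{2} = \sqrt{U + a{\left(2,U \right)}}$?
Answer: $97352 + 1248 \sqrt{2} \approx 99117.0$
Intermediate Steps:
$a{\left(l,H \right)} = 2 - H$
$t{\left(G,O \right)} = G^{2}$
$Q{\left(U \right)} = - 2 \sqrt{2}$ ($Q{\left(U \right)} = - 2 \sqrt{U - \left(-2 + U\right)} = - 2 \sqrt{2}$)
$\left(-312 + Q{\left(t{\left(-5,7 \right)} \right)}\right)^{2} = \left(-312 - 2 \sqrt{2}\right)^{2}$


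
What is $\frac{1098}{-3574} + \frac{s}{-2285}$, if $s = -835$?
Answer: $\frac{47536}{816659} \approx 0.058208$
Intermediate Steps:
$\frac{1098}{-3574} + \frac{s}{-2285} = \frac{1098}{-3574} - \frac{835}{-2285} = 1098 \left(- \frac{1}{3574}\right) - - \frac{167}{457} = - \frac{549}{1787} + \frac{167}{457} = \frac{47536}{816659}$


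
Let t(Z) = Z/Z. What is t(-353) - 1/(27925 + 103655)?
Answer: 131579/131580 ≈ 0.99999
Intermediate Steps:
t(Z) = 1
t(-353) - 1/(27925 + 103655) = 1 - 1/(27925 + 103655) = 1 - 1/131580 = 131579/131580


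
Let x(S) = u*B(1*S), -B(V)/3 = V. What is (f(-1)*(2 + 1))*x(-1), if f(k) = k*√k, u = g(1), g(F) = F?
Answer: -9*I ≈ -9.0*I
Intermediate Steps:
B(V) = -3*V
u = 1
f(k) = k^(3/2)
x(S) = -3*S (x(S) = 1*(-3*S) = -3*S)
(f(-1)*(2 + 1))*x(-1) = ((-1)^(3/2)*(2 + 1))*(-3*(-1)) = (-I*3)*3 = -3*I*3 = -9*I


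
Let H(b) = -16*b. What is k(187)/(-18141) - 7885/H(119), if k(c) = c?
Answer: 142685737/34540464 ≈ 4.1310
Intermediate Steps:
k(187)/(-18141) - 7885/H(119) = 187/(-18141) - 7885/((-16*119)) = 187*(-1/18141) - 7885/(-1904) = -187/18141 - 7885*(-1/1904) = -187/18141 + 7885/1904 = 142685737/34540464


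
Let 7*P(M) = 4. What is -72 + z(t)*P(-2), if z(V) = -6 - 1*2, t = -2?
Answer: -536/7 ≈ -76.571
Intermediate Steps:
P(M) = 4/7 (P(M) = (⅐)*4 = 4/7)
z(V) = -8 (z(V) = -6 - 2 = -8)
-72 + z(t)*P(-2) = -72 - 8*4/7 = -72 - 32/7 = -536/7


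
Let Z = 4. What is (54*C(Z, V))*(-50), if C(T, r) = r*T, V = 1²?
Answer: -10800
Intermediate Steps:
V = 1
C(T, r) = T*r
(54*C(Z, V))*(-50) = (54*(4*1))*(-50) = (54*4)*(-50) = 216*(-50) = -10800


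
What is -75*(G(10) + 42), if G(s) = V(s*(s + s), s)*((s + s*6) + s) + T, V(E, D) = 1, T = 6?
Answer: -9600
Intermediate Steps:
G(s) = 6 + 8*s (G(s) = 1*((s + s*6) + s) + 6 = 1*((s + 6*s) + s) + 6 = 1*(7*s + s) + 6 = 1*(8*s) + 6 = 8*s + 6 = 6 + 8*s)
-75*(G(10) + 42) = -75*((6 + 8*10) + 42) = -75*((6 + 80) + 42) = -75*(86 + 42) = -75*128 = -9600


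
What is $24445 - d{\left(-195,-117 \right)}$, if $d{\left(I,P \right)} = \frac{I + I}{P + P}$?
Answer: $\frac{73330}{3} \approx 24443.0$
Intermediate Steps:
$d{\left(I,P \right)} = \frac{I}{P}$ ($d{\left(I,P \right)} = \frac{2 I}{2 P} = 2 I \frac{1}{2 P} = \frac{I}{P}$)
$24445 - d{\left(-195,-117 \right)} = 24445 - - \frac{195}{-117} = 24445 - \left(-195\right) \left(- \frac{1}{117}\right) = 24445 - \frac{5}{3} = \frac{73330}{3}$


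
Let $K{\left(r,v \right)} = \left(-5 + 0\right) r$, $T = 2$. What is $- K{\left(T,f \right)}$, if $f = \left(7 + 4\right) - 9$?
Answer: $10$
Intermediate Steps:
$f = 2$ ($f = 11 - 9 = 2$)
$K{\left(r,v \right)} = - 5 r$
$- K{\left(T,f \right)} = - \left(-5\right) 2 = \left(-1\right) \left(-10\right) = 10$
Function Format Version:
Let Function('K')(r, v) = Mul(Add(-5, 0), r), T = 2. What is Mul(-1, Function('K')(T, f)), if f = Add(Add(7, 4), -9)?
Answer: 10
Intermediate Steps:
f = 2 (f = Add(11, -9) = 2)
Function('K')(r, v) = Mul(-5, r)
Mul(-1, Function('K')(T, f)) = Mul(-1, Mul(-5, 2)) = Mul(-1, -10) = 10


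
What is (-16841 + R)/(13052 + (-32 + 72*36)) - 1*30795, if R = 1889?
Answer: -40065541/1301 ≈ -30796.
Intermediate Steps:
(-16841 + R)/(13052 + (-32 + 72*36)) - 1*30795 = (-16841 + 1889)/(13052 + (-32 + 72*36)) - 1*30795 = -14952/(13052 + (-32 + 2592)) - 30795 = -14952/(13052 + 2560) - 30795 = -14952/15612 - 30795 = -14952*1/15612 - 30795 = -1246/1301 - 30795 = -40065541/1301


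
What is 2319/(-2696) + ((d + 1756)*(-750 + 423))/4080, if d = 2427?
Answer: -154048369/458320 ≈ -336.12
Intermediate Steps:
2319/(-2696) + ((d + 1756)*(-750 + 423))/4080 = 2319/(-2696) + ((2427 + 1756)*(-750 + 423))/4080 = 2319*(-1/2696) + (4183*(-327))*(1/4080) = -2319/2696 - 1367841*1/4080 = -2319/2696 - 455947/1360 = -154048369/458320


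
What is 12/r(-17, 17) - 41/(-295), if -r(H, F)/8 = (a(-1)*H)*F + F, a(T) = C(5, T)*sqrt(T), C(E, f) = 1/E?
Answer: 415591/3149420 - 15*I/628 ≈ 0.13196 - 0.023885*I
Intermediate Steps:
a(T) = sqrt(T)/5
r(H, F) = -8*F - 8*I*F*H/5 (r(H, F) = -8*(((sqrt(-1)/5)*H)*F + F) = -8*(((I/5)*H)*F + F) = -8*((I*H/5)*F + F) = -8*(I*F*H/5 + F) = -8*(F + I*F*H/5) = -8*F - 8*I*F*H/5)
12/r(-17, 17) - 41/(-295) = 12/((-8/5*17*(5 + I*(-17)))) - 41/(-295) = 12/((-8/5*17*(5 - 17*I))) - 41*(-1/295) = 12/(-136 + 2312*I/5) + 41/295 = 12*(25*(-136 - 2312*I/5)/5807744) + 41/295 = 75*(-136 - 2312*I/5)/1451936 + 41/295 = 41/295 + 75*(-136 - 2312*I/5)/1451936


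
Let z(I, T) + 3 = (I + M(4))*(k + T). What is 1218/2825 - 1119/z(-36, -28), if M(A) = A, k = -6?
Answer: -367929/613025 ≈ -0.60019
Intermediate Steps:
z(I, T) = -3 + (-6 + T)*(4 + I) (z(I, T) = -3 + (I + 4)*(-6 + T) = -3 + (4 + I)*(-6 + T) = -3 + (-6 + T)*(4 + I))
1218/2825 - 1119/z(-36, -28) = 1218/2825 - 1119/(-27 - 6*(-36) + 4*(-28) - 36*(-28)) = 1218*(1/2825) - 1119/(-27 + 216 - 112 + 1008) = 1218/2825 - 1119/1085 = -367929/613025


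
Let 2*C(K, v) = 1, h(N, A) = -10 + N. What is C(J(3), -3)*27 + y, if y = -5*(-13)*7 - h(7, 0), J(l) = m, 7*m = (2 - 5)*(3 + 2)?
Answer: 943/2 ≈ 471.50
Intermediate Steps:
m = -15/7 (m = ((2 - 5)*(3 + 2))/7 = (-3*5)/7 = (1/7)*(-15) = -15/7 ≈ -2.1429)
J(l) = -15/7
C(K, v) = 1/2 (C(K, v) = (1/2)*1 = 1/2)
y = 458 (y = -5*(-13)*7 - (-10 + 7) = 65*7 - 1*(-3) = 455 + 3 = 458)
C(J(3), -3)*27 + y = (1/2)*27 + 458 = 27/2 + 458 = 943/2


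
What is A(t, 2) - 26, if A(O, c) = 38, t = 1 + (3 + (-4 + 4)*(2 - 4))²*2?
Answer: 12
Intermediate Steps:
t = 19 (t = 1 + (3 + 0*(-2))²*2 = 1 + (3 + 0)²*2 = 1 + 3²*2 = 1 + 9*2 = 1 + 18 = 19)
A(t, 2) - 26 = 38 - 26 = 12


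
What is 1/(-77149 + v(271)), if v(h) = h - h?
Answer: -1/77149 ≈ -1.2962e-5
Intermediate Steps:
v(h) = 0
1/(-77149 + v(271)) = 1/(-77149 + 0) = 1/(-77149) = -1/77149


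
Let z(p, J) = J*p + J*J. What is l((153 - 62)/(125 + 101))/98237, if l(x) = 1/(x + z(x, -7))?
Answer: 113/517119568 ≈ 2.1852e-7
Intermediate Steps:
z(p, J) = J² + J*p (z(p, J) = J*p + J² = J² + J*p)
l(x) = 1/(49 - 6*x) (l(x) = 1/(x - 7*(-7 + x)) = 1/(x + (49 - 7*x)) = 1/(49 - 6*x))
l((153 - 62)/(125 + 101))/98237 = 1/((49 - 6*(153 - 62)/(125 + 101))*98237) = (1/98237)/(49 - 546/226) = (1/98237)/(49 - 6*91/226) = (1/98237)/(49 - 273/113) = (1/98237)/(5264/113) = (113/5264)*(1/98237) = 113/517119568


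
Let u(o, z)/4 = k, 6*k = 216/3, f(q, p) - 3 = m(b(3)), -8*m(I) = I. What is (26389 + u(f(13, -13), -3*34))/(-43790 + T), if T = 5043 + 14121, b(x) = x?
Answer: -26437/24626 ≈ -1.0735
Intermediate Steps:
m(I) = -I/8
f(q, p) = 21/8 (f(q, p) = 3 - ⅛*3 = 3 - 3/8 = 21/8)
k = 12 (k = (216/3)/6 = (216*(⅓))/6 = (⅙)*72 = 12)
T = 19164
u(o, z) = 48 (u(o, z) = 4*12 = 48)
(26389 + u(f(13, -13), -3*34))/(-43790 + T) = (26389 + 48)/(-43790 + 19164) = 26437/(-24626) = 26437*(-1/24626) = -26437/24626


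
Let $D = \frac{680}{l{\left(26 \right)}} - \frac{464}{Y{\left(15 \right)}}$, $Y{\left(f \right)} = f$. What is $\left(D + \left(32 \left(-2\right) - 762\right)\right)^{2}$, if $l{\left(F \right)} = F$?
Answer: $\frac{26244648004}{38025} \approx 6.9019 \cdot 10^{5}$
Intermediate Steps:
$D = - \frac{932}{195}$ ($D = \frac{680}{26} - \frac{464}{15} = 680 \cdot \frac{1}{26} - \frac{464}{15} = \frac{340}{13} - \frac{464}{15} = - \frac{932}{195} \approx -4.7795$)
$\left(D + \left(32 \left(-2\right) - 762\right)\right)^{2} = \left(- \frac{932}{195} + \left(32 \left(-2\right) - 762\right)\right)^{2} = \left(- \frac{932}{195} - 826\right)^{2} = \left(- \frac{162002}{195}\right)^{2} = \frac{26244648004}{38025}$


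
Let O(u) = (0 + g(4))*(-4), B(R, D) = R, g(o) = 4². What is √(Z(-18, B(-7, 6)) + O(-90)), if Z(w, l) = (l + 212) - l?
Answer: 2*√37 ≈ 12.166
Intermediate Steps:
g(o) = 16
Z(w, l) = 212 (Z(w, l) = (212 + l) - l = 212)
O(u) = -64 (O(u) = (0 + 16)*(-4) = 16*(-4) = -64)
√(Z(-18, B(-7, 6)) + O(-90)) = √(212 - 64) = √148 = 2*√37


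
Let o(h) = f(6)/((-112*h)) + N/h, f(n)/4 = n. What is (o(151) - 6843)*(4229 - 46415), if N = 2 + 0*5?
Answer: 305132962161/1057 ≈ 2.8868e+8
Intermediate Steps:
N = 2 (N = 2 + 0 = 2)
f(n) = 4*n
o(h) = 25/(14*h) (o(h) = (4*6)/((-112*h)) + 2/h = 24*(-1/(112*h)) + 2/h = -3/(14*h) + 2/h = 25/(14*h))
(o(151) - 6843)*(4229 - 46415) = ((25/14)/151 - 6843)*(4229 - 46415) = ((25/14)*(1/151) - 6843)*(-42186) = (25/2114 - 6843)*(-42186) = -14466077/2114*(-42186) = 305132962161/1057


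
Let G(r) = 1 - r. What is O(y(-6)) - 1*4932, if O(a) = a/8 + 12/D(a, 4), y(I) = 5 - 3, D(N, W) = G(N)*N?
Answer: -19751/4 ≈ -4937.8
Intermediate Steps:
D(N, W) = N*(1 - N) (D(N, W) = (1 - N)*N = N*(1 - N))
y(I) = 2
O(a) = a/8 + 12/(a*(1 - a)) (O(a) = a/8 + 12/((a*(1 - a))) = a*(⅛) + 12*(1/(a*(1 - a))) = a/8 + 12/(a*(1 - a)))
O(y(-6)) - 1*4932 = (⅛)*(-96 + 2²*(-1 + 2))/(2*(-1 + 2)) - 1*4932 = (⅛)*(½)*(-96 + 4*1)/1 - 4932 = (⅛)*(½)*1*(-96 + 4) - 4932 = (⅛)*(½)*1*(-92) - 4932 = -23/4 - 4932 = -19751/4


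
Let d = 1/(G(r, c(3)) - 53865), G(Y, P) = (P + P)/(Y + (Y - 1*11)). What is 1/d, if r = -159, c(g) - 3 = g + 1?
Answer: -2531657/47 ≈ -53865.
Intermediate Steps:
c(g) = 4 + g (c(g) = 3 + (g + 1) = 3 + (1 + g) = 4 + g)
G(Y, P) = 2*P/(-11 + 2*Y) (G(Y, P) = (2*P)/(Y + (Y - 11)) = (2*P)/(Y + (-11 + Y)) = (2*P)/(-11 + 2*Y) = 2*P/(-11 + 2*Y))
d = -47/2531657 (d = 1/(2*(4 + 3)/(-11 + 2*(-159)) - 53865) = 1/(2*7/(-11 - 318) - 53865) = 1/(2*7/(-329) - 53865) = 1/(2*7*(-1/329) - 53865) = 1/(-2/47 - 53865) = 1/(-2531657/47) = -47/2531657 ≈ -1.8565e-5)
1/d = 1/(-47/2531657) = -2531657/47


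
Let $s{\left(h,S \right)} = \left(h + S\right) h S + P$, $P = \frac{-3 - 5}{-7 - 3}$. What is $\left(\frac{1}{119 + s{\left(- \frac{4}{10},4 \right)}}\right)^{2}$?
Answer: $\frac{625}{8128201} \approx 7.6893 \cdot 10^{-5}$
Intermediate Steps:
$P = \frac{4}{5}$ ($P = - \frac{8}{-10} = \left(-8\right) \left(- \frac{1}{10}\right) = \frac{4}{5} \approx 0.8$)
$s{\left(h,S \right)} = \frac{4}{5} + S h \left(S + h\right)$ ($s{\left(h,S \right)} = \left(h + S\right) h S + \frac{4}{5} = \left(S + h\right) h S + \frac{4}{5} = h \left(S + h\right) S + \frac{4}{5} = S h \left(S + h\right) + \frac{4}{5} = \frac{4}{5} + S h \left(S + h\right)$)
$\left(\frac{1}{119 + s{\left(- \frac{4}{10},4 \right)}}\right)^{2} = \left(\frac{1}{119 + \left(\frac{4}{5} + 4 \left(- \frac{4}{10}\right)^{2} + - \frac{4}{10} \cdot 4^{2}\right)}\right)^{2} = \left(\frac{1}{119 + \left(\frac{4}{5} + 4 \left(\left(-4\right) \frac{1}{10}\right)^{2} + \left(-4\right) \frac{1}{10} \cdot 16\right)}\right)^{2} = \left(\frac{1}{119 + \left(\frac{4}{5} + 4 \left(- \frac{2}{5}\right)^{2} - \frac{32}{5}\right)}\right)^{2} = \left(\frac{1}{119 + \left(\frac{4}{5} + 4 \cdot \frac{4}{25} - \frac{32}{5}\right)}\right)^{2} = \left(\frac{1}{119 + \left(\frac{4}{5} + \frac{16}{25} - \frac{32}{5}\right)}\right)^{2} = \left(\frac{1}{119 - \frac{124}{25}}\right)^{2} = \left(\frac{1}{\frac{2851}{25}}\right)^{2} = \left(\frac{25}{2851}\right)^{2} = \frac{625}{8128201}$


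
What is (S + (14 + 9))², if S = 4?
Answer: 729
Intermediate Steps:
(S + (14 + 9))² = (4 + (14 + 9))² = (4 + 23)² = 27² = 729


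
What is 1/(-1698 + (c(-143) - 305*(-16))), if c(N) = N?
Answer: 1/3039 ≈ 0.00032906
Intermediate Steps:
1/(-1698 + (c(-143) - 305*(-16))) = 1/(-1698 + (-143 - 305*(-16))) = 1/(-1698 + (-143 + 4880)) = 1/(-1698 + 4737) = 1/3039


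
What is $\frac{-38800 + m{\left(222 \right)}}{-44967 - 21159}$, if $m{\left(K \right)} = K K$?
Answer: $- \frac{5242}{33063} \approx -0.15855$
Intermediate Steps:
$m{\left(K \right)} = K^{2}$
$\frac{-38800 + m{\left(222 \right)}}{-44967 - 21159} = \frac{-38800 + 222^{2}}{-44967 - 21159} = \frac{-38800 + 49284}{-66126} = 10484 \left(- \frac{1}{66126}\right) = - \frac{5242}{33063}$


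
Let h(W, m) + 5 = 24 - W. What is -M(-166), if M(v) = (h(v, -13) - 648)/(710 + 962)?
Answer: 463/1672 ≈ 0.27691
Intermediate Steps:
h(W, m) = 19 - W (h(W, m) = -5 + (24 - W) = 19 - W)
M(v) = -629/1672 - v/1672 (M(v) = ((19 - v) - 648)/(710 + 962) = (-629 - v)/1672 = (-629 - v)*(1/1672) = -629/1672 - v/1672)
-M(-166) = -(-629/1672 - 1/1672*(-166)) = -(-629/1672 + 83/836) = -1*(-463/1672) = 463/1672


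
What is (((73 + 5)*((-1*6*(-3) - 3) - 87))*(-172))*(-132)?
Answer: -127505664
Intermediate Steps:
(((73 + 5)*((-1*6*(-3) - 3) - 87))*(-172))*(-132) = ((78*((-6*(-3) - 3) - 87))*(-172))*(-132) = ((78*((18 - 3) - 87))*(-172))*(-132) = ((78*(15 - 87))*(-172))*(-132) = ((78*(-72))*(-172))*(-132) = -5616*(-172)*(-132) = 965952*(-132) = -127505664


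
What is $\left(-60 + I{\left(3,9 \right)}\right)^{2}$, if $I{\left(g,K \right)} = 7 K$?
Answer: $9$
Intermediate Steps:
$\left(-60 + I{\left(3,9 \right)}\right)^{2} = \left(-60 + 7 \cdot 9\right)^{2} = \left(-60 + 63\right)^{2} = 3^{2} = 9$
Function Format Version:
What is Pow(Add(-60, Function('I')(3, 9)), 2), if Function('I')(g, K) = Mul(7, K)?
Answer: 9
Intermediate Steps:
Pow(Add(-60, Function('I')(3, 9)), 2) = Pow(Add(-60, Mul(7, 9)), 2) = Pow(Add(-60, 63), 2) = Pow(3, 2) = 9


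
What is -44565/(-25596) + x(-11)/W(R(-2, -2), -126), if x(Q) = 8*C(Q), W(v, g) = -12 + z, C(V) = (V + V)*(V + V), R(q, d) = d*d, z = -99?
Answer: -10462333/315684 ≈ -33.142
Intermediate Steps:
R(q, d) = d**2
C(V) = 4*V**2 (C(V) = (2*V)*(2*V) = 4*V**2)
W(v, g) = -111 (W(v, g) = -12 - 99 = -111)
x(Q) = 32*Q**2 (x(Q) = 8*(4*Q**2) = 32*Q**2)
-44565/(-25596) + x(-11)/W(R(-2, -2), -126) = -44565/(-25596) + (32*(-11)**2)/(-111) = -44565*(-1/25596) + (32*121)*(-1/111) = 14855/8532 + 3872*(-1/111) = 14855/8532 - 3872/111 = -10462333/315684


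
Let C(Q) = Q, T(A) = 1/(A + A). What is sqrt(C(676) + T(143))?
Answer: sqrt(55294382)/286 ≈ 26.000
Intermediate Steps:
T(A) = 1/(2*A)
sqrt(C(676) + T(143)) = sqrt(676 + (1/2)/143) = sqrt(676 + (1/2)*(1/143)) = sqrt(676 + 1/286) = sqrt(193337/286) = sqrt(55294382)/286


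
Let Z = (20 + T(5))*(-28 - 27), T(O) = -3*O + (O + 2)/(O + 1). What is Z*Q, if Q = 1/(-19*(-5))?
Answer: -407/114 ≈ -3.5702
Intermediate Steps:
T(O) = -3*O + (2 + O)/(1 + O)
Q = 1/95 ≈ 0.010526
Z = -2035/6 (Z = (20 + (2 - 3*5² - 2*5)/(1 + 5))*(-28 - 27) = (20 + (2 - 3*25 - 10)/6)*(-55) = (20 + (2 - 75 - 10)/6)*(-55) = (20 + (⅙)*(-83))*(-55) = (20 - 83/6)*(-55) = (37/6)*(-55) = -2035/6 ≈ -339.17)
Z*Q = -2035/6*1/95 = -407/114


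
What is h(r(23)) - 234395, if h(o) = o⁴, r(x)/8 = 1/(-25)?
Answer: -91560542779/390625 ≈ -2.3440e+5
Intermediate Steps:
r(x) = -8/25 (r(x) = 8/(-25) = 8*(-1/25) = -8/25)
h(r(23)) - 234395 = (-8/25)⁴ - 234395 = 4096/390625 - 234395 = -91560542779/390625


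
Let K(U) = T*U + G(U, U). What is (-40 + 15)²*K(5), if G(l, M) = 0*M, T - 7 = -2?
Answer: 15625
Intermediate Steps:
T = 5 (T = 7 - 2 = 5)
G(l, M) = 0
K(U) = 5*U (K(U) = 5*U + 0 = 5*U)
(-40 + 15)²*K(5) = (-40 + 15)²*(5*5) = (-25)²*25 = 625*25 = 15625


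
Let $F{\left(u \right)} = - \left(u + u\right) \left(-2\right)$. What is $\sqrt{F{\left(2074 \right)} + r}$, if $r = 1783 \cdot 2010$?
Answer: $\sqrt{3592126} \approx 1895.3$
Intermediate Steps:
$r = 3583830$
$F{\left(u \right)} = 4 u$ ($F{\left(u \right)} = - 2 u \left(-2\right) = - \left(-4\right) u = 4 u$)
$\sqrt{F{\left(2074 \right)} + r} = \sqrt{4 \cdot 2074 + 3583830} = \sqrt{8296 + 3583830} = \sqrt{3592126}$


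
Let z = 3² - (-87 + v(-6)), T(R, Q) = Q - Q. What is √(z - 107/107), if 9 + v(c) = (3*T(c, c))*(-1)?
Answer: 2*√26 ≈ 10.198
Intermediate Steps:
T(R, Q) = 0
v(c) = -9 (v(c) = -9 + (3*0)*(-1) = -9 + 0*(-1) = -9 + 0 = -9)
z = 105 (z = 3² - (-87 - 9) = 9 - 1*(-96) = 9 + 96 = 105)
√(z - 107/107) = √(105 - 107/107) = √(105 - 107*1/107) = √(105 - 1) = √104 = 2*√26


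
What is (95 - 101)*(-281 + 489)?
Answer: -1248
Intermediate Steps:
(95 - 101)*(-281 + 489) = -6*208 = -1248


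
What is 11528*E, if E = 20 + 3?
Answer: 265144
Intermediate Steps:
E = 23
11528*E = 11528*23 = 265144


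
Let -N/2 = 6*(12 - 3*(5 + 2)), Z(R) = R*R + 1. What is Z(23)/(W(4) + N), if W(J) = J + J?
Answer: 265/58 ≈ 4.5690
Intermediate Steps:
W(J) = 2*J
Z(R) = 1 + R**2 (Z(R) = R**2 + 1 = 1 + R**2)
N = 108 (N = -12*(12 - 3*(5 + 2)) = -12*(12 - 3*7) = -12*(12 - 21) = -12*(-9) = -2*(-54) = 108)
Z(23)/(W(4) + N) = (1 + 23**2)/(2*4 + 108) = (1 + 529)/(8 + 108) = 530/116 = 530*(1/116) = 265/58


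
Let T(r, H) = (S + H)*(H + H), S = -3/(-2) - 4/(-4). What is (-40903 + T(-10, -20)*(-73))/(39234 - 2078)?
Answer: -92003/37156 ≈ -2.4761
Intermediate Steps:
S = 5/2 (S = -3*(-½) - 4*(-¼) = 3/2 + 1 = 5/2 ≈ 2.5000)
T(r, H) = 2*H*(5/2 + H) (T(r, H) = (5/2 + H)*(H + H) = (5/2 + H)*(2*H) = 2*H*(5/2 + H))
(-40903 + T(-10, -20)*(-73))/(39234 - 2078) = (-40903 - 20*(5 + 2*(-20))*(-73))/(39234 - 2078) = (-40903 - 20*(5 - 40)*(-73))/37156 = (-40903 - 20*(-35)*(-73))*(1/37156) = (-40903 + 700*(-73))*(1/37156) = (-40903 - 51100)*(1/37156) = -92003*1/37156 = -92003/37156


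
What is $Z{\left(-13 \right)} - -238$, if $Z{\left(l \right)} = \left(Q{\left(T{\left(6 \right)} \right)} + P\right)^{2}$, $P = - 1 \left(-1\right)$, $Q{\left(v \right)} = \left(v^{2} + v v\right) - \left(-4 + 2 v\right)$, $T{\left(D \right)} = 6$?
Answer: $4463$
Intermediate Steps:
$Q{\left(v \right)} = 4 - 2 v + 2 v^{2}$ ($Q{\left(v \right)} = \left(v^{2} + v^{2}\right) - \left(-4 + 2 v\right) = 2 v^{2} - \left(-4 + 2 v\right) = 4 - 2 v + 2 v^{2}$)
$P = 1$ ($P = \left(-1\right) \left(-1\right) = 1$)
$Z{\left(l \right)} = 4225$ ($Z{\left(l \right)} = \left(\left(4 - 12 + 2 \cdot 6^{2}\right) + 1\right)^{2} = \left(\left(4 - 12 + 2 \cdot 36\right) + 1\right)^{2} = \left(\left(4 - 12 + 72\right) + 1\right)^{2} = \left(64 + 1\right)^{2} = 65^{2} = 4225$)
$Z{\left(-13 \right)} - -238 = 4225 - -238 = 4225 + 238 = 4463$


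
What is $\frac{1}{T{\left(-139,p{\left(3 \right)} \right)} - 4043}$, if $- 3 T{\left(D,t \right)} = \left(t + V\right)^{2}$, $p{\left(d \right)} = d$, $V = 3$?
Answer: $- \frac{1}{4055} \approx -0.00024661$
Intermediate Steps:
$T{\left(D,t \right)} = - \frac{\left(3 + t\right)^{2}}{3}$ ($T{\left(D,t \right)} = - \frac{\left(t + 3\right)^{2}}{3} = - \frac{\left(3 + t\right)^{2}}{3}$)
$\frac{1}{T{\left(-139,p{\left(3 \right)} \right)} - 4043} = \frac{1}{- \frac{\left(3 + 3\right)^{2}}{3} - 4043} = \frac{1}{- \frac{6^{2}}{3} - 4043} = \frac{1}{\left(- \frac{1}{3}\right) 36 - 4043} = \frac{1}{-12 - 4043} = \frac{1}{-4055} = - \frac{1}{4055}$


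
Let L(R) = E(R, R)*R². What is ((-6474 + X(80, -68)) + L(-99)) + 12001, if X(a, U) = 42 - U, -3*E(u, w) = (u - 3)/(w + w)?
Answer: 3954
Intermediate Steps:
E(u, w) = -(-3 + u)/(6*w) (E(u, w) = -(u - 3)/(3*(w + w)) = -(-3 + u)/(3*(2*w)) = -(-3 + u)*1/(2*w)/3 = -(-3 + u)/(6*w))
L(R) = R*(3 - R)/6 (L(R) = ((3 - R)/(6*R))*R² = R*(3 - R)/6)
((-6474 + X(80, -68)) + L(-99)) + 12001 = ((-6474 + (42 - 1*(-68))) + (⅙)*(-99)*(3 - 1*(-99))) + 12001 = ((-6474 + (42 + 68)) + (⅙)*(-99)*(3 + 99)) + 12001 = ((-6474 + 110) + (⅙)*(-99)*102) + 12001 = (-6364 - 1683) + 12001 = -8047 + 12001 = 3954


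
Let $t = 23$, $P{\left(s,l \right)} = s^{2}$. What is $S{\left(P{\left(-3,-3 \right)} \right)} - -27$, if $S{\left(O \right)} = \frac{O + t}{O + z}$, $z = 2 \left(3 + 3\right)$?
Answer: $\frac{599}{21} \approx 28.524$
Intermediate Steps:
$z = 12$ ($z = 2 \cdot 6 = 12$)
$S{\left(O \right)} = \frac{23 + O}{12 + O}$ ($S{\left(O \right)} = \frac{O + 23}{O + 12} = \frac{23 + O}{12 + O}$)
$S{\left(P{\left(-3,-3 \right)} \right)} - -27 = \frac{23 + \left(-3\right)^{2}}{12 + \left(-3\right)^{2}} - -27 = \frac{23 + 9}{12 + 9} + 27 = \frac{1}{21} \cdot 32 + 27 = \frac{32}{21} + 27 = \frac{599}{21}$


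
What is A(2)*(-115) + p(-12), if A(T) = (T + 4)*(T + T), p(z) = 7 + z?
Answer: -2765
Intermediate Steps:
A(T) = 2*T*(4 + T) (A(T) = (4 + T)*(2*T) = 2*T*(4 + T))
A(2)*(-115) + p(-12) = (2*2*(4 + 2))*(-115) + (7 - 12) = (2*2*6)*(-115) - 5 = 24*(-115) - 5 = -2760 - 5 = -2765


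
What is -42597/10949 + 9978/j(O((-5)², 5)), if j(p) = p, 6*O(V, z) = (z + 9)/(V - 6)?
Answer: 6226901775/76643 ≈ 81246.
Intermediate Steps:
O(V, z) = (9 + z)/(6*(-6 + V)) (O(V, z) = ((z + 9)/(V - 6))/6 = ((9 + z)/(-6 + V))/6 = (9 + z)/(6*(-6 + V)))
-42597/10949 + 9978/j(O((-5)², 5)) = -42597/10949 + 9978/(((9 + 5)/(6*(-6 + (-5)²)))) = -42597*1/10949 + 9978/(((⅙)*14/(-6 + 25))) = -42597/10949 + 9978/(((⅙)*14/19)) = -42597/10949 + 9978/(((⅙)*(1/19)*14)) = -42597/10949 + 9978/(7/57) = -42597/10949 + 9978*(57/7) = -42597/10949 + 568746/7 = 6226901775/76643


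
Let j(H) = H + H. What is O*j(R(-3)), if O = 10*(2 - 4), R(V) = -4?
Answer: 160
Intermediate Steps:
j(H) = 2*H
O = -20 (O = 10*(-2) = -20)
O*j(R(-3)) = -40*(-4) = -20*(-8) = 160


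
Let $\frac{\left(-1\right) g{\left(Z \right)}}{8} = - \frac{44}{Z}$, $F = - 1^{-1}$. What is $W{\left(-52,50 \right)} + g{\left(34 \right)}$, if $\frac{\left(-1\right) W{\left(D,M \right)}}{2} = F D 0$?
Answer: $\frac{176}{17} \approx 10.353$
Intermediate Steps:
$F = -1$ ($F = \left(-1\right) 1 = -1$)
$g{\left(Z \right)} = \frac{352}{Z}$ ($g{\left(Z \right)} = - 8 \left(- \frac{44}{Z}\right) = \frac{352}{Z}$)
$W{\left(D,M \right)} = 0$ ($W{\left(D,M \right)} = - 2 - D 0 = \left(-2\right) 0 = 0$)
$W{\left(-52,50 \right)} + g{\left(34 \right)} = 0 + \frac{352}{34} = 0 + 352 \cdot \frac{1}{34} = 0 + \frac{176}{17} = \frac{176}{17}$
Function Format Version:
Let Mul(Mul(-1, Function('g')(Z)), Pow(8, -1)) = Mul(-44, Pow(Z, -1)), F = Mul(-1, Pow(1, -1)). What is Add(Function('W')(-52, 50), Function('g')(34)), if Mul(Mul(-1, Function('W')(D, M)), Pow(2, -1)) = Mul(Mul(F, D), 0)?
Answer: Rational(176, 17) ≈ 10.353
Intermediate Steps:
F = -1 (F = Mul(-1, 1) = -1)
Function('g')(Z) = Mul(352, Pow(Z, -1)) (Function('g')(Z) = Mul(-8, Mul(-44, Pow(Z, -1))) = Mul(352, Pow(Z, -1)))
Function('W')(D, M) = 0 (Function('W')(D, M) = Mul(-2, Mul(Mul(-1, D), 0)) = Mul(-2, 0) = 0)
Add(Function('W')(-52, 50), Function('g')(34)) = Add(0, Mul(352, Pow(34, -1))) = Add(0, Mul(352, Rational(1, 34))) = Add(0, Rational(176, 17)) = Rational(176, 17)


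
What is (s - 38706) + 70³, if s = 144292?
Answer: 448586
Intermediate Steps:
(s - 38706) + 70³ = (144292 - 38706) + 70³ = 105586 + 343000 = 448586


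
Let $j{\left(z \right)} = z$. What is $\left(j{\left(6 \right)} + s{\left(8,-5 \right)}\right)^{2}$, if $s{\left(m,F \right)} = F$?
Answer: $1$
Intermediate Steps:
$\left(j{\left(6 \right)} + s{\left(8,-5 \right)}\right)^{2} = \left(6 - 5\right)^{2} = 1^{2} = 1$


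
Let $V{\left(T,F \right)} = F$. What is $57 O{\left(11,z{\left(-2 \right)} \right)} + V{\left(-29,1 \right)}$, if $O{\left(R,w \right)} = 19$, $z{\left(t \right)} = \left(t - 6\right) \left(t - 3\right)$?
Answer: $1084$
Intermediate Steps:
$z{\left(t \right)} = \left(-6 + t\right) \left(-3 + t\right)$
$57 O{\left(11,z{\left(-2 \right)} \right)} + V{\left(-29,1 \right)} = 57 \cdot 19 + 1 = 1083 + 1 = 1084$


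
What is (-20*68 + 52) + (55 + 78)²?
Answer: 16381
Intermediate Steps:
(-20*68 + 52) + (55 + 78)² = (-1360 + 52) + 133² = -1308 + 17689 = 16381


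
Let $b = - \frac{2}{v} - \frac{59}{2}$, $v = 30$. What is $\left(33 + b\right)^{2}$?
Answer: $\frac{10609}{900} \approx 11.788$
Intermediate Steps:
$b = - \frac{887}{30}$ ($b = - \frac{2}{30} - \frac{59}{2} = \left(-2\right) \frac{1}{30} - \frac{59}{2} = - \frac{1}{15} - \frac{59}{2} = - \frac{887}{30} \approx -29.567$)
$\left(33 + b\right)^{2} = \left(33 - \frac{887}{30}\right)^{2} = \left(\frac{103}{30}\right)^{2} = \frac{10609}{900}$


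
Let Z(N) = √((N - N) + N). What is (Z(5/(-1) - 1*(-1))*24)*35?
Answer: 1680*I ≈ 1680.0*I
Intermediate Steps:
Z(N) = √N (Z(N) = √(0 + N) = √N)
(Z(5/(-1) - 1*(-1))*24)*35 = (√(5/(-1) - 1*(-1))*24)*35 = (√(5*(-1) + 1)*24)*35 = (√(-5 + 1)*24)*35 = (√(-4)*24)*35 = ((2*I)*24)*35 = (48*I)*35 = 1680*I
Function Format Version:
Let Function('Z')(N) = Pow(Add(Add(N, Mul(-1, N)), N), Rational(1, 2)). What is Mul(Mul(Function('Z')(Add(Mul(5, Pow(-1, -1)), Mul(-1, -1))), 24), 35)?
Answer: Mul(1680, I) ≈ Mul(1680.0, I)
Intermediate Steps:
Function('Z')(N) = Pow(N, Rational(1, 2)) (Function('Z')(N) = Pow(Add(0, N), Rational(1, 2)) = Pow(N, Rational(1, 2)))
Mul(Mul(Function('Z')(Add(Mul(5, Pow(-1, -1)), Mul(-1, -1))), 24), 35) = Mul(Mul(Pow(Add(Mul(5, Pow(-1, -1)), Mul(-1, -1)), Rational(1, 2)), 24), 35) = Mul(Mul(Pow(Add(Mul(5, -1), 1), Rational(1, 2)), 24), 35) = Mul(Mul(Pow(Add(-5, 1), Rational(1, 2)), 24), 35) = Mul(Mul(Pow(-4, Rational(1, 2)), 24), 35) = Mul(Mul(Mul(2, I), 24), 35) = Mul(Mul(48, I), 35) = Mul(1680, I)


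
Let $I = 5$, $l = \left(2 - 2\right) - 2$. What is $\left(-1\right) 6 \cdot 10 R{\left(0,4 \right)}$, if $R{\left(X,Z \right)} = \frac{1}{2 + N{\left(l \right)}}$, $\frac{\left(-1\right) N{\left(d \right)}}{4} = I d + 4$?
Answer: $- \frac{30}{13} \approx -2.3077$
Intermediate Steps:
$l = -2$ ($l = 0 - 2 = -2$)
$N{\left(d \right)} = -16 - 20 d$ ($N{\left(d \right)} = - 4 \left(5 d + 4\right) = - 4 \left(4 + 5 d\right) = -16 - 20 d$)
$R{\left(X,Z \right)} = \frac{1}{26}$ ($R{\left(X,Z \right)} = \frac{1}{2 - -24} = \frac{1}{2 + \left(-16 + 40\right)} = \frac{1}{2 + 24} = \frac{1}{26}$)
$\left(-1\right) 6 \cdot 10 R{\left(0,4 \right)} = \left(-1\right) 6 \cdot 10 \cdot \frac{1}{26} = \left(-6\right) 10 \cdot \frac{1}{26} = \left(-60\right) \frac{1}{26} = - \frac{30}{13}$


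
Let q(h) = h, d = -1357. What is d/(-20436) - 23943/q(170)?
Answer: -244534229/1737060 ≈ -140.77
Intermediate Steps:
d/(-20436) - 23943/q(170) = -1357/(-20436) - 23943/170 = -1357*(-1/20436) - 23943*1/170 = 1357/20436 - 23943/170 = -244534229/1737060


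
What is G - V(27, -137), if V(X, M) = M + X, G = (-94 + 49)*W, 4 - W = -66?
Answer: -3040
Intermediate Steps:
W = 70 (W = 4 - 1*(-66) = 4 + 66 = 70)
G = -3150 (G = (-94 + 49)*70 = -45*70 = -3150)
G - V(27, -137) = -3150 - (-137 + 27) = -3150 - 1*(-110) = -3150 + 110 = -3040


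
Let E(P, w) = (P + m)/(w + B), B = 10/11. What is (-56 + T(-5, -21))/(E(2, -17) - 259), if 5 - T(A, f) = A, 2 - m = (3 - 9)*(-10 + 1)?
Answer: 8142/45293 ≈ 0.17976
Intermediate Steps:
B = 10/11 (B = 10*(1/11) = 10/11 ≈ 0.90909)
m = -52 (m = 2 - (3 - 9)*(-10 + 1) = 2 - (-6)*(-9) = 2 - 1*54 = 2 - 54 = -52)
T(A, f) = 5 - A
E(P, w) = (-52 + P)/(10/11 + w) (E(P, w) = (P - 52)/(w + 10/11) = (-52 + P)/(10/11 + w))
(-56 + T(-5, -21))/(E(2, -17) - 259) = (-56 + (5 - 1*(-5)))/(11*(-52 + 2)/(10 + 11*(-17)) - 259) = (-56 + (5 + 5))/(11*(-50)/(10 - 187) - 259) = (-56 + 10)/(11*(-50)/(-177) - 259) = -46/(11*(-1/177)*(-50) - 259) = -46/(550/177 - 259) = -46/(-45293/177) = -46*(-177/45293) = 8142/45293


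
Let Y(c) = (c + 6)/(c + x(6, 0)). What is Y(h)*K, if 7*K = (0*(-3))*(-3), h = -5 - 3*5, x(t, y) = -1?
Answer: 0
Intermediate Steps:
h = -20 (h = -5 - 15 = -20)
Y(c) = (6 + c)/(-1 + c) (Y(c) = (c + 6)/(c - 1) = (6 + c)/(-1 + c))
K = 0 (K = ((0*(-3))*(-3))/7 = (0*(-3))/7 = (⅐)*0 = 0)
Y(h)*K = ((6 - 20)/(-1 - 20))*0 = (-14/(-21))*0 = -1/21*(-14)*0 = (⅔)*0 = 0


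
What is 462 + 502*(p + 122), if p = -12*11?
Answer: -4558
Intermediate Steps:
p = -132
462 + 502*(p + 122) = 462 + 502*(-132 + 122) = 462 + 502*(-10) = 462 - 5020 = -4558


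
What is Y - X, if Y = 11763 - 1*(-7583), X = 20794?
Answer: -1448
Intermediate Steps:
Y = 19346 (Y = 11763 + 7583 = 19346)
Y - X = 19346 - 1*20794 = 19346 - 20794 = -1448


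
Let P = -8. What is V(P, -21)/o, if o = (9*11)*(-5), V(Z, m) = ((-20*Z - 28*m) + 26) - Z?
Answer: -782/495 ≈ -1.5798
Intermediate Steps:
V(Z, m) = 26 - 28*m - 21*Z (V(Z, m) = ((-28*m - 20*Z) + 26) - Z = (26 - 28*m - 20*Z) - Z = 26 - 28*m - 21*Z)
o = -495 (o = 99*(-5) = -495)
V(P, -21)/o = (26 - 28*(-21) - 21*(-8))/(-495) = (26 + 588 + 168)*(-1/495) = 782*(-1/495) = -782/495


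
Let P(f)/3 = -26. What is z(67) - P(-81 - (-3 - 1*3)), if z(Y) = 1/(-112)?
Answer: 8735/112 ≈ 77.991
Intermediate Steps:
P(f) = -78 (P(f) = 3*(-26) = -78)
z(Y) = -1/112
z(67) - P(-81 - (-3 - 1*3)) = -1/112 - 1*(-78) = -1/112 + 78 = 8735/112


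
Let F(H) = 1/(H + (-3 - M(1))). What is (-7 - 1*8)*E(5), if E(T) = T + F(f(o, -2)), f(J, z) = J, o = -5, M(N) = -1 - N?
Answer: -145/2 ≈ -72.500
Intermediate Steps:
F(H) = 1/(-1 + H) (F(H) = 1/(H + (-3 - (-1 - 1*1))) = 1/(H + (-3 - (-1 - 1))) = 1/(H + (-3 - 1*(-2))) = 1/(H + (-3 + 2)) = 1/(H - 1) = 1/(-1 + H))
E(T) = -⅙ + T (E(T) = T + 1/(-1 - 5) = T + 1/(-6) = T - ⅙ = -⅙ + T)
(-7 - 1*8)*E(5) = (-7 - 1*8)*(-⅙ + 5) = (-7 - 8)*(29/6) = -15*29/6 = -145/2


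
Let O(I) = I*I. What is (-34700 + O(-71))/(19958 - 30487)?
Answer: 29659/10529 ≈ 2.8169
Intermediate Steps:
O(I) = I²
(-34700 + O(-71))/(19958 - 30487) = (-34700 + (-71)²)/(19958 - 30487) = (-34700 + 5041)/(-10529) = -29659*(-1/10529) = 29659/10529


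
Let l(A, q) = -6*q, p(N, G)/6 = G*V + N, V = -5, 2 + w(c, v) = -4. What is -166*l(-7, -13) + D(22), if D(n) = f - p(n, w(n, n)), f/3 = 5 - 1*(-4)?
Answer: -13233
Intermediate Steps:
w(c, v) = -6 (w(c, v) = -2 - 4 = -6)
p(N, G) = -30*G + 6*N (p(N, G) = 6*(G*(-5) + N) = 6*(-5*G + N) = 6*(N - 5*G) = -30*G + 6*N)
f = 27 (f = 3*(5 - 1*(-4)) = 3*(5 + 4) = 3*9 = 27)
D(n) = -153 - 6*n (D(n) = 27 - (-30*(-6) + 6*n) = 27 - (180 + 6*n) = 27 + (-180 - 6*n) = -153 - 6*n)
-166*l(-7, -13) + D(22) = -(-996)*(-13) + (-153 - 6*22) = -166*78 + (-153 - 132) = -12948 - 285 = -13233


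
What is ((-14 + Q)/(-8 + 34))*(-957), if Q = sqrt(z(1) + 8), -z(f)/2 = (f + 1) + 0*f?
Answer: 5742/13 ≈ 441.69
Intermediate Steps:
z(f) = -2 - 2*f (z(f) = -2*((f + 1) + 0*f) = -2*((1 + f) + 0) = -2*(1 + f) = -2 - 2*f)
Q = 2 (Q = sqrt((-2 - 2*1) + 8) = sqrt((-2 - 2) + 8) = sqrt(-4 + 8) = sqrt(4) = 2)
((-14 + Q)/(-8 + 34))*(-957) = ((-14 + 2)/(-8 + 34))*(-957) = -12/26*(-957) = -12*1/26*(-957) = -6/13*(-957) = 5742/13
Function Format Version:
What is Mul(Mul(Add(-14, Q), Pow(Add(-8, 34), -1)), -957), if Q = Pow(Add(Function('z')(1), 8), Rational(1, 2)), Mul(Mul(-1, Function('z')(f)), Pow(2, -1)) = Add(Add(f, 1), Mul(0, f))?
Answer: Rational(5742, 13) ≈ 441.69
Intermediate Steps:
Function('z')(f) = Add(-2, Mul(-2, f)) (Function('z')(f) = Mul(-2, Add(Add(f, 1), Mul(0, f))) = Mul(-2, Add(Add(1, f), 0)) = Mul(-2, Add(1, f)) = Add(-2, Mul(-2, f)))
Q = 2 (Q = Pow(Add(Add(-2, Mul(-2, 1)), 8), Rational(1, 2)) = Pow(Add(Add(-2, -2), 8), Rational(1, 2)) = Pow(Add(-4, 8), Rational(1, 2)) = Pow(4, Rational(1, 2)) = 2)
Mul(Mul(Add(-14, Q), Pow(Add(-8, 34), -1)), -957) = Mul(Mul(Add(-14, 2), Pow(Add(-8, 34), -1)), -957) = Mul(Mul(-12, Pow(26, -1)), -957) = Mul(Mul(-12, Rational(1, 26)), -957) = Mul(Rational(-6, 13), -957) = Rational(5742, 13)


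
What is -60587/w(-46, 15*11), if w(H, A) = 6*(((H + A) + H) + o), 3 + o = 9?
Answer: -60587/474 ≈ -127.82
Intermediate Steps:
o = 6 (o = -3 + 9 = 6)
w(H, A) = 36 + 6*A + 12*H (w(H, A) = 6*(((H + A) + H) + 6) = 6*(((A + H) + H) + 6) = 6*((A + 2*H) + 6) = 6*(6 + A + 2*H) = 36 + 6*A + 12*H)
-60587/w(-46, 15*11) = -60587/(36 + 6*(15*11) + 12*(-46)) = -60587/(36 + 6*165 - 552) = -60587/(36 + 990 - 552) = -60587/474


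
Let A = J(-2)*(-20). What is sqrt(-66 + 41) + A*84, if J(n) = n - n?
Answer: 5*I ≈ 5.0*I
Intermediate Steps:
J(n) = 0
A = 0 (A = 0*(-20) = 0)
sqrt(-66 + 41) + A*84 = sqrt(-66 + 41) + 0*84 = sqrt(-25) + 0 = 5*I + 0 = 5*I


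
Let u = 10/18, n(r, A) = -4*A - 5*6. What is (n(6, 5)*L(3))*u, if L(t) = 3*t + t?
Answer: -1000/3 ≈ -333.33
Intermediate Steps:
n(r, A) = -30 - 4*A (n(r, A) = -4*A - 30 = -30 - 4*A)
u = 5/9 (u = 10*(1/18) = 5/9 ≈ 0.55556)
L(t) = 4*t
(n(6, 5)*L(3))*u = ((-30 - 4*5)*(4*3))*(5/9) = ((-30 - 20)*12)*(5/9) = -50*12*(5/9) = -600*5/9 = -1000/3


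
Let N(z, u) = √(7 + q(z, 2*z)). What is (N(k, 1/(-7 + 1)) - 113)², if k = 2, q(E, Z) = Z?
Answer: (113 - √11)² ≈ 12030.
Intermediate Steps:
N(z, u) = √(7 + 2*z)
(N(k, 1/(-7 + 1)) - 113)² = (√(7 + 2*2) - 113)² = (√(7 + 4) - 113)² = (√11 - 113)² = (-113 + √11)²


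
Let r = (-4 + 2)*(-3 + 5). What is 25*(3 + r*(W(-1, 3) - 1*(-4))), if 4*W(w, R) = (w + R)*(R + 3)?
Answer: -625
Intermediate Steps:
W(w, R) = (3 + R)*(R + w)/4 (W(w, R) = ((w + R)*(R + 3))/4 = ((R + w)*(3 + R))/4 = ((3 + R)*(R + w))/4 = (3 + R)*(R + w)/4)
r = -4 (r = -2*2 = -4)
25*(3 + r*(W(-1, 3) - 1*(-4))) = 25*(3 - 4*(((¼)*3² + (¾)*3 + (¾)*(-1) + (¼)*3*(-1)) - 1*(-4))) = 25*(3 - 4*(((¼)*9 + 9/4 - ¾ - ¾) + 4)) = 25*(3 - 4*((9/4 + 9/4 - ¾ - ¾) + 4)) = 25*(3 - 4*(3 + 4)) = 25*(3 - 4*7) = 25*(3 - 28) = 25*(-25) = -625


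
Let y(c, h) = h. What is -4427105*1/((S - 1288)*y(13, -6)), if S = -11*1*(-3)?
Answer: -885421/1506 ≈ -587.93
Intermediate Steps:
S = 33 (S = -11*(-3) = 33)
-4427105*1/((S - 1288)*y(13, -6)) = -4427105*(-1/(6*(33 - 1288))) = -4427105/((-6*(-1255))) = -4427105/7530 = -4427105*1/7530 = -885421/1506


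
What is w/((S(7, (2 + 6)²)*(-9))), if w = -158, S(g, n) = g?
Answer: 158/63 ≈ 2.5079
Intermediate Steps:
w/((S(7, (2 + 6)²)*(-9))) = -158/(7*(-9)) = -158/(-63) = -158*(-1/63) = 158/63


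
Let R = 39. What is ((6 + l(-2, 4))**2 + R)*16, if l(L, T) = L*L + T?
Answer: 3760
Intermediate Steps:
l(L, T) = T + L**2 (l(L, T) = L**2 + T = T + L**2)
((6 + l(-2, 4))**2 + R)*16 = ((6 + (4 + (-2)**2))**2 + 39)*16 = ((6 + (4 + 4))**2 + 39)*16 = ((6 + 8)**2 + 39)*16 = (14**2 + 39)*16 = (196 + 39)*16 = 235*16 = 3760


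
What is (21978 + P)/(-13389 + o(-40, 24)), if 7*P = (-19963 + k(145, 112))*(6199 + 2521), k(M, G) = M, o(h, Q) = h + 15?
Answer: 86329557/46949 ≈ 1838.8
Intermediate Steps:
o(h, Q) = 15 + h
P = -172812960/7 (P = ((-19963 + 145)*(6199 + 2521))/7 = (-19818*8720)/7 = (1/7)*(-172812960) = -172812960/7 ≈ -2.4688e+7)
(21978 + P)/(-13389 + o(-40, 24)) = (21978 - 172812960/7)/(-13389 + (15 - 40)) = -172659114/(7*(-13389 - 25)) = -172659114/7/(-13414) = -172659114/7*(-1/13414) = 86329557/46949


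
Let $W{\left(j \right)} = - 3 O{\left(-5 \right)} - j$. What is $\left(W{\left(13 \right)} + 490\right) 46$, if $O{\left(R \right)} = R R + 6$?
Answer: $17664$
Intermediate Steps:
$O{\left(R \right)} = 6 + R^{2}$ ($O{\left(R \right)} = R^{2} + 6 = 6 + R^{2}$)
$W{\left(j \right)} = -93 - j$ ($W{\left(j \right)} = - 3 \left(6 + \left(-5\right)^{2}\right) - j = - 3 \left(6 + 25\right) - j = \left(-3\right) 31 - j = -93 - j$)
$\left(W{\left(13 \right)} + 490\right) 46 = \left(\left(-93 - 13\right) + 490\right) 46 = \left(-106 + 490\right) 46 = 384 \cdot 46 = 17664$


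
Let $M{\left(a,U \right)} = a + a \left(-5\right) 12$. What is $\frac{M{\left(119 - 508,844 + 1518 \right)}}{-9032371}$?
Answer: $- \frac{22951}{9032371} \approx -0.002541$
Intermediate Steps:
$M{\left(a,U \right)} = - 59 a$ ($M{\left(a,U \right)} = a + - 5 a 12 = a - 60 a = - 59 a$)
$\frac{M{\left(119 - 508,844 + 1518 \right)}}{-9032371} = \frac{\left(-59\right) \left(119 - 508\right)}{-9032371} = \left(-59\right) \left(-389\right) \left(- \frac{1}{9032371}\right) = 22951 \left(- \frac{1}{9032371}\right) = - \frac{22951}{9032371}$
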